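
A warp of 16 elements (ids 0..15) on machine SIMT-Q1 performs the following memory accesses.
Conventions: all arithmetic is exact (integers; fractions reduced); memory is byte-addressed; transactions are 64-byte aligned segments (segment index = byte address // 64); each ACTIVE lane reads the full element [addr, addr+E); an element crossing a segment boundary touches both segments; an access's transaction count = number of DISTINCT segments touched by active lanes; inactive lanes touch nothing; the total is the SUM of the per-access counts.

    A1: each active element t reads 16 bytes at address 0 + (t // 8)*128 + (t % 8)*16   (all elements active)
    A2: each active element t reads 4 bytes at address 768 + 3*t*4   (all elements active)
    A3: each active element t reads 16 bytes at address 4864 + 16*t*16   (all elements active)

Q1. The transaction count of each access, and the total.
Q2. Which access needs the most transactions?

A1: 4 transactions
A2: 3 transactions
A3: 16 transactions

Answer: 4,3,16; total 23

Answer: A3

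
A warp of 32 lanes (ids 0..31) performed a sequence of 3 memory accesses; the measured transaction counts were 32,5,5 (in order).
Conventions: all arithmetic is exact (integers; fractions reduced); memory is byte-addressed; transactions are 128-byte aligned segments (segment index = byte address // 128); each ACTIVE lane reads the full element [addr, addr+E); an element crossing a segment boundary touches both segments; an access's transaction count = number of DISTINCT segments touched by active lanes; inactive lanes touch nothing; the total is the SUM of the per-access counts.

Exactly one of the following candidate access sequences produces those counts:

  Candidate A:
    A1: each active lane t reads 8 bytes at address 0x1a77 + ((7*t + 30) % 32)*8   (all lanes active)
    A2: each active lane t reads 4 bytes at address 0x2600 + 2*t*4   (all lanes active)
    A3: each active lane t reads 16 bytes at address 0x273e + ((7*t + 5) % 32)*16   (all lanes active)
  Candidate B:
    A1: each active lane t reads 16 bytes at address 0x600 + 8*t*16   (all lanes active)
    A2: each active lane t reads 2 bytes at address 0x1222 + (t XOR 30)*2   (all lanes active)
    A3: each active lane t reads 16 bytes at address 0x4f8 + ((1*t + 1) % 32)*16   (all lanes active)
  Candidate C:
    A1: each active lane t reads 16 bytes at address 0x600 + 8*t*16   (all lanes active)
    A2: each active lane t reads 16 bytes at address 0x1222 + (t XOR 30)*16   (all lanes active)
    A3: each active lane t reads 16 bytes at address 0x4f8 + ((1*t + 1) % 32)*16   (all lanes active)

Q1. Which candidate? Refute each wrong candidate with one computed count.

A: A1 gives 3 transactions, not 32
B: A2 gives 1 transaction, not 5
C: all counts match (32,5,5)

Answer: C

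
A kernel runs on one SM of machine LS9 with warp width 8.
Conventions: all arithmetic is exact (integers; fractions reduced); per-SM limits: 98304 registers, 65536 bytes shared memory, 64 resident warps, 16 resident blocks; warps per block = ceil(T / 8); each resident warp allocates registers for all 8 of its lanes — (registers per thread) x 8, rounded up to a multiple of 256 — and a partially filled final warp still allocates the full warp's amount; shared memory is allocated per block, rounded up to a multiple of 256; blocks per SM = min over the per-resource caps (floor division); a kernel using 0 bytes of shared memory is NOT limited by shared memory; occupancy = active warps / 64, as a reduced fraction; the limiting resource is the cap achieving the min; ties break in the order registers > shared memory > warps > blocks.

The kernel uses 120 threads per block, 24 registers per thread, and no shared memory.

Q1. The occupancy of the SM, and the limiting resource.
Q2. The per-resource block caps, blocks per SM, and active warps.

Answer: occupancy 15/16, limited by warps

registers: 25 blocks
shared memory: no limit (kernel uses none)
warps: 4 blocks
blocks: 16 blocks

Answer: 4 blocks, 60 active warps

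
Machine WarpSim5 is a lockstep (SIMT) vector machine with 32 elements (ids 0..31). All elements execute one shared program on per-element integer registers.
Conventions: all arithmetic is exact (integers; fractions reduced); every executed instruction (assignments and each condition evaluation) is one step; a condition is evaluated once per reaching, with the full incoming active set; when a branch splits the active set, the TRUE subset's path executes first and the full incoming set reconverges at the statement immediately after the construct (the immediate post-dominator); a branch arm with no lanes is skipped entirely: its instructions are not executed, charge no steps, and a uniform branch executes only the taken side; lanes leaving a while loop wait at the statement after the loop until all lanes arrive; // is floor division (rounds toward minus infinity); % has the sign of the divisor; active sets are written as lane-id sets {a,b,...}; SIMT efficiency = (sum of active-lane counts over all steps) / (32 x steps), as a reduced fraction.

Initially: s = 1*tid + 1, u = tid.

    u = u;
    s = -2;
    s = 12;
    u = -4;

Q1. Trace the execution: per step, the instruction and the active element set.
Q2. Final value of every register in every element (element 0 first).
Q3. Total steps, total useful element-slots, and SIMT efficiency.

step 0: u <- u                       {0,1,2,3,4,5,6,7,8,9,10,11,12,13,14,15,16,17,18,19,20,21,22,23,24,25,26,27,28,29,30,31}
step 1: s <- -2                      {0,1,2,3,4,5,6,7,8,9,10,11,12,13,14,15,16,17,18,19,20,21,22,23,24,25,26,27,28,29,30,31}
step 2: s <- 12                      {0,1,2,3,4,5,6,7,8,9,10,11,12,13,14,15,16,17,18,19,20,21,22,23,24,25,26,27,28,29,30,31}
step 3: u <- -4                      {0,1,2,3,4,5,6,7,8,9,10,11,12,13,14,15,16,17,18,19,20,21,22,23,24,25,26,27,28,29,30,31}

Answer: 4 steps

s: 12,12,12,12,12,12,12,12,12,12,12,12,12,12,12,12,12,12,12,12,12,12,12,12,12,12,12,12,12,12,12,12
u: -4,-4,-4,-4,-4,-4,-4,-4,-4,-4,-4,-4,-4,-4,-4,-4,-4,-4,-4,-4,-4,-4,-4,-4,-4,-4,-4,-4,-4,-4,-4,-4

steps = 4; useful = 128; efficiency = 128/128 = 1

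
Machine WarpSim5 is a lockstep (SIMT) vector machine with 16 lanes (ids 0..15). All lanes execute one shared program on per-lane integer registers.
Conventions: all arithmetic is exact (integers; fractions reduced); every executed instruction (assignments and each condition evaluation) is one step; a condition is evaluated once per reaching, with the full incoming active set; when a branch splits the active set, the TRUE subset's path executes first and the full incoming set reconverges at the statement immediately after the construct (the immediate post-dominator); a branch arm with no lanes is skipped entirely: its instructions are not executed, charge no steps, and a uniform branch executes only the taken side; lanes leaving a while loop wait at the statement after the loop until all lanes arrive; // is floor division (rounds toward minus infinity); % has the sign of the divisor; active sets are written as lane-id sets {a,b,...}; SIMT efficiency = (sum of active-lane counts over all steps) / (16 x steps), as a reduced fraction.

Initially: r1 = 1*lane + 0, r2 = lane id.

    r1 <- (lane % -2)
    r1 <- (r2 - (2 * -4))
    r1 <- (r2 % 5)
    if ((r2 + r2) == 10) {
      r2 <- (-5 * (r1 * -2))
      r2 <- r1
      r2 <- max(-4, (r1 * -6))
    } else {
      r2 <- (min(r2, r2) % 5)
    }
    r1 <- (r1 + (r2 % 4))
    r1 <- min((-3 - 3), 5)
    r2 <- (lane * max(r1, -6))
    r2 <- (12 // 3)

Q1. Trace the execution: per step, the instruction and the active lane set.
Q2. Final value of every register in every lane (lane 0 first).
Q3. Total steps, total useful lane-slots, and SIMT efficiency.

step 0: r1 <- (lane % -2)            {0,1,2,3,4,5,6,7,8,9,10,11,12,13,14,15}
step 1: r1 <- (r2 - (2 * -4))        {0,1,2,3,4,5,6,7,8,9,10,11,12,13,14,15}
step 2: r1 <- (r2 % 5)               {0,1,2,3,4,5,6,7,8,9,10,11,12,13,14,15}
step 3: eval ((r2 + r2) == 10)       {0,1,2,3,4,5,6,7,8,9,10,11,12,13,14,15}
step 4: r2 <- (-5 * (r1 * -2))       {5}
step 5: r2 <- r1                     {5}
step 6: r2 <- max(-4, (r1 * -6))     {5}
step 7: r2 <- (min(r2, r2) % 5)      {0,1,2,3,4,6,7,8,9,10,11,12,13,14,15}
step 8: r1 <- (r1 + (r2 % 4))        {0,1,2,3,4,5,6,7,8,9,10,11,12,13,14,15}
step 9: r1 <- min((-3 - 3), 5)       {0,1,2,3,4,5,6,7,8,9,10,11,12,13,14,15}
step 10: r2 <- (lane * max(r1, -6))   {0,1,2,3,4,5,6,7,8,9,10,11,12,13,14,15}
step 11: r2 <- (12 // 3)              {0,1,2,3,4,5,6,7,8,9,10,11,12,13,14,15}

Answer: 12 steps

r1: -6,-6,-6,-6,-6,-6,-6,-6,-6,-6,-6,-6,-6,-6,-6,-6
r2: 4,4,4,4,4,4,4,4,4,4,4,4,4,4,4,4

steps = 12; useful = 146; efficiency = 146/192 = 73/96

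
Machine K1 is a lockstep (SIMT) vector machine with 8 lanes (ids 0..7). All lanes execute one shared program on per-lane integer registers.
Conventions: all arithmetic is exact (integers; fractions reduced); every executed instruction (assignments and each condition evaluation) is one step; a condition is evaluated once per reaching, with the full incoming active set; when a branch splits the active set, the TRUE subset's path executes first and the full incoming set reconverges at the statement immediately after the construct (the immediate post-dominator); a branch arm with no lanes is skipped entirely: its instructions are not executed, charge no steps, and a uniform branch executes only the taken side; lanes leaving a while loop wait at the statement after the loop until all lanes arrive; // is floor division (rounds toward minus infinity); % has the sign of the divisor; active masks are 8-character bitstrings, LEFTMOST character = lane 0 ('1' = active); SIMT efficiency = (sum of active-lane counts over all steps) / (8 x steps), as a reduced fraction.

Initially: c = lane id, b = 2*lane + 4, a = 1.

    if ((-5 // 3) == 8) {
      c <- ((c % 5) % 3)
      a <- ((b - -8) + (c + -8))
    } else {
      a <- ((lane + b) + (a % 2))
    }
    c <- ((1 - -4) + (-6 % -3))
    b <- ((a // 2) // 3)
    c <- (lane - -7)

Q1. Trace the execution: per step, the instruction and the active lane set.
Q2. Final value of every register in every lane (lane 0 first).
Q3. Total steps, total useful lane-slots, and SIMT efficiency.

step 0: eval ((-5 // 3) == 8)        11111111
step 1: a <- ((lane + b) + (a % 2))  11111111
step 2: c <- ((1 - -4) + (-6 % -3))  11111111
step 3: b <- ((a // 2) // 3)         11111111
step 4: c <- (lane - -7)             11111111

Answer: 5 steps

c: 7,8,9,10,11,12,13,14
b: 0,1,1,2,2,3,3,4
a: 5,8,11,14,17,20,23,26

steps = 5; useful = 40; efficiency = 40/40 = 1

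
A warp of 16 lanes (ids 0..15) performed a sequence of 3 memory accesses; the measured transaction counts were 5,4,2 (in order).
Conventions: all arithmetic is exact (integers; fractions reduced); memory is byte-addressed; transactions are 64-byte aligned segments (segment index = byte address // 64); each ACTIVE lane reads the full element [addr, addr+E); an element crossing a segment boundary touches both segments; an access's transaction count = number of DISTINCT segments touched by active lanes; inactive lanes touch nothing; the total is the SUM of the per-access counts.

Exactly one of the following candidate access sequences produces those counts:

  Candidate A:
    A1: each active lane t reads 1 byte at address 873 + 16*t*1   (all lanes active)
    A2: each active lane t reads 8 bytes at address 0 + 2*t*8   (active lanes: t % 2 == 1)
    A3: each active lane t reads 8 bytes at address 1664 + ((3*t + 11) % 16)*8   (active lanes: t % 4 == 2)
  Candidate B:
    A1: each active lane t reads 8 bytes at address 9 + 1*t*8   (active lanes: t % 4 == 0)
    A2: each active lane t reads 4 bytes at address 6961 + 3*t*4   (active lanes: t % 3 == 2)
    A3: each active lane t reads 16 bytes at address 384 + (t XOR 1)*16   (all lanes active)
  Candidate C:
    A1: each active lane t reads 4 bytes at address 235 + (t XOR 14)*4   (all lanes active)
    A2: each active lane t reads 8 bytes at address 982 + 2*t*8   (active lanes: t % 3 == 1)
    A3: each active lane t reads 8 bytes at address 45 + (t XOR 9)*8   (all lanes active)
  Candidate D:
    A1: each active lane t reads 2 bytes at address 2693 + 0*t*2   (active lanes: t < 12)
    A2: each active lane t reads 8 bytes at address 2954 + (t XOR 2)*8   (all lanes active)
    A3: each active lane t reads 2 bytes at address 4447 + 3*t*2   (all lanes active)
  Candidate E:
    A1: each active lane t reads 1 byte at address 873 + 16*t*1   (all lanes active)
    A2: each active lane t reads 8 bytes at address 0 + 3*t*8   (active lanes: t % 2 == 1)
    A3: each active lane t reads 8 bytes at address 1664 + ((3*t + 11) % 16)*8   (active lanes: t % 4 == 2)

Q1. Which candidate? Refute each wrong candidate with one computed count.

B: A1 gives 2 transactions, not 5
C: A1 gives 2 transactions, not 5
D: A1 gives 1 transaction, not 5
E: A2 gives 6 transactions, not 4
A: all counts match (5,4,2)

Answer: A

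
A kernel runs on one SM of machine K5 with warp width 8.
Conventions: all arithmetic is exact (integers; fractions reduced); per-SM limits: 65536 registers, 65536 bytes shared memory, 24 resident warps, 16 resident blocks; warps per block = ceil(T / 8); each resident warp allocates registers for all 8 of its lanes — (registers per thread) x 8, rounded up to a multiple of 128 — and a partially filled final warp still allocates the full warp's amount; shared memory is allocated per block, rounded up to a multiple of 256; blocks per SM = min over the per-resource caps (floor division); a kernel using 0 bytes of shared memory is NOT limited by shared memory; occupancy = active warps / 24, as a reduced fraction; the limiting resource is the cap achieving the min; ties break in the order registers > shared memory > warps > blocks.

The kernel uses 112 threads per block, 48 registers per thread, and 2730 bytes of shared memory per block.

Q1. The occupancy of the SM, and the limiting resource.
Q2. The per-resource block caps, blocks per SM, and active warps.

Answer: occupancy 7/12, limited by warps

registers: 12 blocks
shared memory: 23 blocks
warps: 1 block
blocks: 16 blocks

Answer: 1 block, 14 active warps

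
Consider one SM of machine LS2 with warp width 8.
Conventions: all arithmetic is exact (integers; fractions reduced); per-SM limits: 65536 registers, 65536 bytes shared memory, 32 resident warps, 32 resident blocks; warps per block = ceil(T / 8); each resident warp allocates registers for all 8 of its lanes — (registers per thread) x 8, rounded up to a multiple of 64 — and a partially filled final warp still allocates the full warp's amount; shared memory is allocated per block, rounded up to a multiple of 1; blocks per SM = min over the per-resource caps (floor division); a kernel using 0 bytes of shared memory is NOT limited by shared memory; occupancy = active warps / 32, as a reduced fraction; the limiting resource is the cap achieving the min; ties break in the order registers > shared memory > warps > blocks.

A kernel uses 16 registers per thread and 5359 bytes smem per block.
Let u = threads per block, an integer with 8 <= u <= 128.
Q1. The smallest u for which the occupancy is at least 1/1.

Answer: u = 25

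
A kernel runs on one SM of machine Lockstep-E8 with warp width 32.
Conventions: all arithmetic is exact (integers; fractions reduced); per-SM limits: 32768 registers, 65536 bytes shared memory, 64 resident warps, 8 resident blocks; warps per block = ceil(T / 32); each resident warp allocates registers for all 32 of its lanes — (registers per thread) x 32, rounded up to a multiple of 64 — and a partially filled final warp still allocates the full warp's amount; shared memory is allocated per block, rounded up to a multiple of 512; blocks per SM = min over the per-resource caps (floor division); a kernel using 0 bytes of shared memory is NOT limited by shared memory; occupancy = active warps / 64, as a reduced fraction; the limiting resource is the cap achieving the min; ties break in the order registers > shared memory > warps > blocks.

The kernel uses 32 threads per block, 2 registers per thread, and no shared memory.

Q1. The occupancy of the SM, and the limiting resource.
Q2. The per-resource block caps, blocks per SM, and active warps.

Answer: occupancy 1/8, limited by blocks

registers: 512 blocks
shared memory: no limit (kernel uses none)
warps: 64 blocks
blocks: 8 blocks

Answer: 8 blocks, 8 active warps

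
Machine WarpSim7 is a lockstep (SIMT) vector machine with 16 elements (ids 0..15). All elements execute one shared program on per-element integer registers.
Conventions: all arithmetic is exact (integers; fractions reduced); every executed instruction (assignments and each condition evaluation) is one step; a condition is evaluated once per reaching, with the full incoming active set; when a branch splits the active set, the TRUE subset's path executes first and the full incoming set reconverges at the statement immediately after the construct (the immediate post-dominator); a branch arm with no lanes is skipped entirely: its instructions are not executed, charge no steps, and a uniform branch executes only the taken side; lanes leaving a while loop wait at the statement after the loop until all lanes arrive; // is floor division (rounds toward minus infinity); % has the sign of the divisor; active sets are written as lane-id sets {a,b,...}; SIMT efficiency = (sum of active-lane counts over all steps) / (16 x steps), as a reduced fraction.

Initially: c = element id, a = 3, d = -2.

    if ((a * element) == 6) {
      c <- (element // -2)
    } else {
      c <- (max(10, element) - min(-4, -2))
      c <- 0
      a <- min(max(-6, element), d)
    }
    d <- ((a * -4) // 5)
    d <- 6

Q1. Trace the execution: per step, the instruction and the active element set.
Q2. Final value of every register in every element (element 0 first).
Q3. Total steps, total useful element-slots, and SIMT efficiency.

step 0: eval ((a * element) == 6)    {0,1,2,3,4,5,6,7,8,9,10,11,12,13,14,15}
step 1: c <- (element // -2)         {2}
step 2: c <- (max(10, element) - min(-4, -2)) {0,1,3,4,5,6,7,8,9,10,11,12,13,14,15}
step 3: c <- 0                       {0,1,3,4,5,6,7,8,9,10,11,12,13,14,15}
step 4: a <- min(max(-6, element), d) {0,1,3,4,5,6,7,8,9,10,11,12,13,14,15}
step 5: d <- ((a * -4) // 5)         {0,1,2,3,4,5,6,7,8,9,10,11,12,13,14,15}
step 6: d <- 6                       {0,1,2,3,4,5,6,7,8,9,10,11,12,13,14,15}

Answer: 7 steps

c: 0,0,-1,0,0,0,0,0,0,0,0,0,0,0,0,0
a: -2,-2,3,-2,-2,-2,-2,-2,-2,-2,-2,-2,-2,-2,-2,-2
d: 6,6,6,6,6,6,6,6,6,6,6,6,6,6,6,6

steps = 7; useful = 94; efficiency = 94/112 = 47/56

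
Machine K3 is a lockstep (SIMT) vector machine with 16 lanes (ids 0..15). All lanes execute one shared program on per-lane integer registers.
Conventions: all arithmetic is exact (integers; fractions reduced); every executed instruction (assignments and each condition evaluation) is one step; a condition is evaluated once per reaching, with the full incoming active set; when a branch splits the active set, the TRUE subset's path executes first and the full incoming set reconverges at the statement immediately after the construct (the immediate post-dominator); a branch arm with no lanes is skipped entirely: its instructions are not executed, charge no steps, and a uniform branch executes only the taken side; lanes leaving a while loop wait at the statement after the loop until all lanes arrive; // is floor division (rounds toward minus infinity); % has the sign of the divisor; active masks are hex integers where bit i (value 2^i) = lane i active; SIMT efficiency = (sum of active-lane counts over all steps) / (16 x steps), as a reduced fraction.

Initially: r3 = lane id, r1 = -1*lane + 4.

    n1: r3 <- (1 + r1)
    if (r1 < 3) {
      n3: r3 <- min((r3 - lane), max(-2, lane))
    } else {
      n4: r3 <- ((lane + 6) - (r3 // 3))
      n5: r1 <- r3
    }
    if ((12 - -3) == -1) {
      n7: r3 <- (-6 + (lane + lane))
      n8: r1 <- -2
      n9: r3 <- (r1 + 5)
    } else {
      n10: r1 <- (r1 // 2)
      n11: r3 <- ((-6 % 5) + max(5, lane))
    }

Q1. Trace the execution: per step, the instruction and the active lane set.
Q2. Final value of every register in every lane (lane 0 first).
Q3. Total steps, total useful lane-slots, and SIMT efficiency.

step 0: r3 <- (1 + r1)               0xffff
step 1: eval (r1 < 3)                0xffff
step 2: r3 <- min((r3 - lane), max(-2, lane)) 0xfffc
step 3: r3 <- ((lane + 6) - (r3 // 3)) 0x0003
step 4: r1 <- r3                     0x0003
step 5: eval ((12 - -3) == -1)       0xffff
step 6: r1 <- (r1 // 2)              0xffff
step 7: r3 <- ((-6 % 5) + max(5, lane)) 0xffff

Answer: 8 steps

r3: 9,9,9,9,9,9,10,11,12,13,14,15,16,17,18,19
r1: 2,3,1,0,0,-1,-1,-2,-2,-3,-3,-4,-4,-5,-5,-6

steps = 8; useful = 98; efficiency = 98/128 = 49/64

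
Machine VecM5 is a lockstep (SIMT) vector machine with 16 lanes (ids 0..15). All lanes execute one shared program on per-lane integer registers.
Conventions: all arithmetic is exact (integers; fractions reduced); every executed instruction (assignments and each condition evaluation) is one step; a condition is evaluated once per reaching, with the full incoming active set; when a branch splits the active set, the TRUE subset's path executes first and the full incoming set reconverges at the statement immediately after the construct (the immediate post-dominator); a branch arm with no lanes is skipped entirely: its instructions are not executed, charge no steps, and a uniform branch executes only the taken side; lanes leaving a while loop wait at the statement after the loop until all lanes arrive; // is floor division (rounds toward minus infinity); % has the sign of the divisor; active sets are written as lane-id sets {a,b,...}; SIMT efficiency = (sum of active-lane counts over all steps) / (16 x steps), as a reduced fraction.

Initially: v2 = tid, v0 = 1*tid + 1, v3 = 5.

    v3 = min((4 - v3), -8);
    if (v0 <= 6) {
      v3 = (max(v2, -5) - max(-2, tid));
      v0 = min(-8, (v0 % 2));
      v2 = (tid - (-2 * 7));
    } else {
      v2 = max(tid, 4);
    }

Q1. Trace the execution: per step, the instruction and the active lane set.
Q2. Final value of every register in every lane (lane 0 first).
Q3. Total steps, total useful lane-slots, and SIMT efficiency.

step 0: v3 <- min((4 - v3), -8)      {0,1,2,3,4,5,6,7,8,9,10,11,12,13,14,15}
step 1: eval (v0 <= 6)               {0,1,2,3,4,5,6,7,8,9,10,11,12,13,14,15}
step 2: v3 <- (max(v2, -5) - max(-2, tid)) {0,1,2,3,4,5}
step 3: v0 <- min(-8, (v0 % 2))      {0,1,2,3,4,5}
step 4: v2 <- (tid - (-2 * 7))       {0,1,2,3,4,5}
step 5: v2 <- max(tid, 4)            {6,7,8,9,10,11,12,13,14,15}

Answer: 6 steps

v2: 14,15,16,17,18,19,6,7,8,9,10,11,12,13,14,15
v0: -8,-8,-8,-8,-8,-8,7,8,9,10,11,12,13,14,15,16
v3: 0,0,0,0,0,0,-8,-8,-8,-8,-8,-8,-8,-8,-8,-8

steps = 6; useful = 60; efficiency = 60/96 = 5/8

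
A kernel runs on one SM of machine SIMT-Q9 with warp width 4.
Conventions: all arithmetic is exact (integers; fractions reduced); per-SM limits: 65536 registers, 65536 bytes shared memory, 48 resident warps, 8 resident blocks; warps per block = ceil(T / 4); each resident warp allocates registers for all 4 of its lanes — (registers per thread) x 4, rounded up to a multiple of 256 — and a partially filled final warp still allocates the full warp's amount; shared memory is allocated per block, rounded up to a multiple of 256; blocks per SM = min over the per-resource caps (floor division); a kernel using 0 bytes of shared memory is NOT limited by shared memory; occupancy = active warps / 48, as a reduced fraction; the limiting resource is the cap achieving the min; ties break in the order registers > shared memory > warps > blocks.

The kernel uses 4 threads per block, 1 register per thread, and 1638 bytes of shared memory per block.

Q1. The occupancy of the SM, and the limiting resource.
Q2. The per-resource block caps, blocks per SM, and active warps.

Answer: occupancy 1/6, limited by blocks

registers: 256 blocks
shared memory: 36 blocks
warps: 48 blocks
blocks: 8 blocks

Answer: 8 blocks, 8 active warps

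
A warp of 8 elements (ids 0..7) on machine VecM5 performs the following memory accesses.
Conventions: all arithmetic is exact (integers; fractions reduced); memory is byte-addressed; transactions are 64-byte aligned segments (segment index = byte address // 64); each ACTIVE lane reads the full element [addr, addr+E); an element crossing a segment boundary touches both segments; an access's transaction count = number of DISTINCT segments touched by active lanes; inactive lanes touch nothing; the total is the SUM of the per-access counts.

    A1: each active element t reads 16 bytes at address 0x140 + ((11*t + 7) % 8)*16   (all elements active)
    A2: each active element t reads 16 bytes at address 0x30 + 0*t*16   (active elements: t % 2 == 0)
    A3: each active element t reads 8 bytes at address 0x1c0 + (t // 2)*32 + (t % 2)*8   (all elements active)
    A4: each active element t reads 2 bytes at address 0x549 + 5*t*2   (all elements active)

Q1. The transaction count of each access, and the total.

A1: 2 transactions
A2: 1 transaction
A3: 2 transactions
A4: 2 transactions

Answer: 2,1,2,2; total 7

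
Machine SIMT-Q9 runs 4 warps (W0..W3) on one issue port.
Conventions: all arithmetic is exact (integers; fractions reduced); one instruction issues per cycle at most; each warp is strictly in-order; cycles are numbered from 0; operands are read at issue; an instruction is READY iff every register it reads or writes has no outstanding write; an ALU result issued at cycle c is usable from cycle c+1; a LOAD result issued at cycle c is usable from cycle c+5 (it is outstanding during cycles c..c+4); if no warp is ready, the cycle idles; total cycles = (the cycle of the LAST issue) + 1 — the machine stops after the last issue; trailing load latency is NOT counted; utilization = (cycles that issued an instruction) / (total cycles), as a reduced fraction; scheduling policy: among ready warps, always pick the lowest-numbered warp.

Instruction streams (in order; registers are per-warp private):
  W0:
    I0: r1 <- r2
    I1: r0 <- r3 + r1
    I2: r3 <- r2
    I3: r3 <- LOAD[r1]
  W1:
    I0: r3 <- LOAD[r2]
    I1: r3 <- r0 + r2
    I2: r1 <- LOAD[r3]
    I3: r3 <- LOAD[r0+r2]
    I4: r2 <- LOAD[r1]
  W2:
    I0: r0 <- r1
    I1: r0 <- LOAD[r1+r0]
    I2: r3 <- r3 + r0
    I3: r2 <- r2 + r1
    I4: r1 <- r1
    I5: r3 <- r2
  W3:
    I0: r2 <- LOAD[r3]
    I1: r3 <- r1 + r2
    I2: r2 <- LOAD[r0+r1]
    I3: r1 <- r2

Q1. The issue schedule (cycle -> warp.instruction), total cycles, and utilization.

cycle 0: W0.I0
cycle 1: W0.I1
cycle 2: W0.I2
cycle 3: W0.I3
cycle 4: W1.I0
cycle 5: W2.I0
cycle 6: W2.I1
cycle 7: W3.I0
cycle 8: idle
cycle 9: W1.I1
cycle 10: W1.I2
cycle 11: W1.I3
cycle 12: W2.I2
cycle 13: W2.I3
cycle 14: W2.I4
cycle 15: W1.I4
cycle 16: W2.I5
cycle 17: W3.I1
cycle 18: W3.I2
cycle 19: idle
cycle 20: idle
cycle 21: idle
cycle 22: idle
cycle 23: W3.I3

Answer: 24 cycles, utilization 19/24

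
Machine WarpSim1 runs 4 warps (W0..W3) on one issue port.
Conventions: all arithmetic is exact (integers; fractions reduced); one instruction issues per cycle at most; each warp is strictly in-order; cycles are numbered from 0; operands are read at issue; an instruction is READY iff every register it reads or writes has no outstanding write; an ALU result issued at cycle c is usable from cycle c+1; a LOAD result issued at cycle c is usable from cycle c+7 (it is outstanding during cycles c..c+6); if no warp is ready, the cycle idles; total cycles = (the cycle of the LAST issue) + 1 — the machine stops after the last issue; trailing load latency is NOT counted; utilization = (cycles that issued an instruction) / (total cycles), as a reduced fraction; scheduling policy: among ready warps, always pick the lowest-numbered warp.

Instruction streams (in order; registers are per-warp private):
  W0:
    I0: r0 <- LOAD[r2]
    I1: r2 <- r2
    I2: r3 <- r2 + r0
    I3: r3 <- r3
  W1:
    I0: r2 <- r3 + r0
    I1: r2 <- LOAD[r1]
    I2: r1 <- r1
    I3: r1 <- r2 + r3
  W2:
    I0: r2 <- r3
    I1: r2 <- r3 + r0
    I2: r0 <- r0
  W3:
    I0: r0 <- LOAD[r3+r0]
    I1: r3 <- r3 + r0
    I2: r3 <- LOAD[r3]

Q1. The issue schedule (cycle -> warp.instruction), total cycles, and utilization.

cycle 0: W0.I0
cycle 1: W0.I1
cycle 2: W1.I0
cycle 3: W1.I1
cycle 4: W1.I2
cycle 5: W2.I0
cycle 6: W2.I1
cycle 7: W0.I2
cycle 8: W0.I3
cycle 9: W2.I2
cycle 10: W1.I3
cycle 11: W3.I0
cycle 12: idle
cycle 13: idle
cycle 14: idle
cycle 15: idle
cycle 16: idle
cycle 17: idle
cycle 18: W3.I1
cycle 19: W3.I2

Answer: 20 cycles, utilization 7/10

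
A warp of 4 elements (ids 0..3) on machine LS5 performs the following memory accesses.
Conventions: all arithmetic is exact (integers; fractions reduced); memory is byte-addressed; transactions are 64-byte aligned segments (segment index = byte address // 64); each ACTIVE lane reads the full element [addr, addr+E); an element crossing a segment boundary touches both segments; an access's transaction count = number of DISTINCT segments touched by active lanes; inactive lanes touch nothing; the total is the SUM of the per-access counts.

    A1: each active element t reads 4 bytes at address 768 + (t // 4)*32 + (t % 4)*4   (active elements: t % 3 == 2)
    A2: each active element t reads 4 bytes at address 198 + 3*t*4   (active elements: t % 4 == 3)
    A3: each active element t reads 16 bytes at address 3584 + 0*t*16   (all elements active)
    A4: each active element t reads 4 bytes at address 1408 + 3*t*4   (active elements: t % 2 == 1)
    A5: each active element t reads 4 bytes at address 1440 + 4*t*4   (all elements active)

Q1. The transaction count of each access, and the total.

A1: 1 transaction
A2: 1 transaction
A3: 1 transaction
A4: 1 transaction
A5: 2 transactions

Answer: 1,1,1,1,2; total 6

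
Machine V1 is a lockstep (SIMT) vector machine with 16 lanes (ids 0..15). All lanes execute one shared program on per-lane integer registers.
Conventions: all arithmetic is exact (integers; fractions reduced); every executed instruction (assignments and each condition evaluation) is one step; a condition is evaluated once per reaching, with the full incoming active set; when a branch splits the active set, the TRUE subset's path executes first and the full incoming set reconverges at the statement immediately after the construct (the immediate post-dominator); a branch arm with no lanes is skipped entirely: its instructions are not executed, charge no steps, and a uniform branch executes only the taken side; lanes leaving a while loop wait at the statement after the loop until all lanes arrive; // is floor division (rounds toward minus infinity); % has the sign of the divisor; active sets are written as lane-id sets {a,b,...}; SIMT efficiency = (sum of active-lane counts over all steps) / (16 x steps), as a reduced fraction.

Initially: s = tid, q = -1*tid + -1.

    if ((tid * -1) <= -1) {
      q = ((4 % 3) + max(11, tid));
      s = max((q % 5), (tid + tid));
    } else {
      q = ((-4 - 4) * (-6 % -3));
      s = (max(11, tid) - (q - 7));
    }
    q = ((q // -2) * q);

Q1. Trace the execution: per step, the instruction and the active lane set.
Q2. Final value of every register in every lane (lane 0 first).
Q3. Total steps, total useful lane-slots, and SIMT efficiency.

step 0: eval ((tid * -1) <= -1)      {0,1,2,3,4,5,6,7,8,9,10,11,12,13,14,15}
step 1: q <- ((4 % 3) + max(11, tid)) {1,2,3,4,5,6,7,8,9,10,11,12,13,14,15}
step 2: s <- max((q % 5), (tid + tid)) {1,2,3,4,5,6,7,8,9,10,11,12,13,14,15}
step 3: q <- ((-4 - 4) * (-6 % -3))  {0}
step 4: s <- (max(11, tid) - (q - 7)) {0}
step 5: q <- ((q // -2) * q)         {0,1,2,3,4,5,6,7,8,9,10,11,12,13,14,15}

Answer: 6 steps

s: 18,2,4,6,8,10,12,14,16,18,20,22,24,26,28,30
q: 0,-72,-72,-72,-72,-72,-72,-72,-72,-72,-72,-72,-91,-98,-120,-128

steps = 6; useful = 64; efficiency = 64/96 = 2/3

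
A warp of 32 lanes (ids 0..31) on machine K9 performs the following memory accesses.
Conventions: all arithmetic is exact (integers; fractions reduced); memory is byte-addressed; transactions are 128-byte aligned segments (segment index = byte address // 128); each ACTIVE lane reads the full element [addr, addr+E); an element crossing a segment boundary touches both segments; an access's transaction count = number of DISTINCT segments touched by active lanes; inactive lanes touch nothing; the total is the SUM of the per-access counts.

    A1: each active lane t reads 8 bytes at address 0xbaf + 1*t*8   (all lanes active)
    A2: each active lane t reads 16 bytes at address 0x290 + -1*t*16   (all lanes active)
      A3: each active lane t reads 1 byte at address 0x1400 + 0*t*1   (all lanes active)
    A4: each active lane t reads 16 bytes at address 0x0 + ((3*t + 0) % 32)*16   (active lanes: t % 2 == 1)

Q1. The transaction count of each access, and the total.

A1: 3 transactions
A2: 5 transactions
A3: 1 transaction
A4: 4 transactions

Answer: 3,5,1,4; total 13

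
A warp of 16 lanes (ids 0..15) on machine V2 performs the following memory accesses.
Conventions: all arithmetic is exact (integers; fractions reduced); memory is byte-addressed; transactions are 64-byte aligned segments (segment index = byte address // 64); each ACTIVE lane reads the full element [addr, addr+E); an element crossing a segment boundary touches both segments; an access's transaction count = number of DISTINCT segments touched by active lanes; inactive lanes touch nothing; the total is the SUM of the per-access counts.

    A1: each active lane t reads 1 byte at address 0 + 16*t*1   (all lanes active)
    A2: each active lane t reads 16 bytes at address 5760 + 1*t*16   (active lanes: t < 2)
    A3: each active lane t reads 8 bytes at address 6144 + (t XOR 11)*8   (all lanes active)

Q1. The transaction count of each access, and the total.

A1: 4 transactions
A2: 1 transaction
A3: 2 transactions

Answer: 4,1,2; total 7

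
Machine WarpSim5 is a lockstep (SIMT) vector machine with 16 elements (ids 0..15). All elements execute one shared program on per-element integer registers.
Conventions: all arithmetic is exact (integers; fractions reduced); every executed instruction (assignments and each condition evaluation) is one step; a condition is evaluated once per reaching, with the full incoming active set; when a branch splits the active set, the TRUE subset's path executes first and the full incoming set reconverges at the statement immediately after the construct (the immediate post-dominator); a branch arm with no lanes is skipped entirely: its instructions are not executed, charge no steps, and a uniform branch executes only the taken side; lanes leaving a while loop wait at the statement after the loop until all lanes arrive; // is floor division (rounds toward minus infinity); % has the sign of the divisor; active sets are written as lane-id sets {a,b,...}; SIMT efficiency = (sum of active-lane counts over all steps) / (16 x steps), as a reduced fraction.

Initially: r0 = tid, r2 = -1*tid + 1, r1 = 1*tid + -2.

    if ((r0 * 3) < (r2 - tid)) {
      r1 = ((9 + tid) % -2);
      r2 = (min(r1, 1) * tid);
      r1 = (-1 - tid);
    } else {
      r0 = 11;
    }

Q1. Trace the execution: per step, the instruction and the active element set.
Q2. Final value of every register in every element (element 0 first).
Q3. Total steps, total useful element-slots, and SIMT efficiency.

step 0: eval ((r0 * 3) < (r2 - tid)) {0,1,2,3,4,5,6,7,8,9,10,11,12,13,14,15}
step 1: r1 <- ((9 + tid) % -2)       {0}
step 2: r2 <- (min(r1, 1) * tid)     {0}
step 3: r1 <- (-1 - tid)             {0}
step 4: r0 <- 11                     {1,2,3,4,5,6,7,8,9,10,11,12,13,14,15}

Answer: 5 steps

r0: 0,11,11,11,11,11,11,11,11,11,11,11,11,11,11,11
r2: 0,0,-1,-2,-3,-4,-5,-6,-7,-8,-9,-10,-11,-12,-13,-14
r1: -1,-1,0,1,2,3,4,5,6,7,8,9,10,11,12,13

steps = 5; useful = 34; efficiency = 34/80 = 17/40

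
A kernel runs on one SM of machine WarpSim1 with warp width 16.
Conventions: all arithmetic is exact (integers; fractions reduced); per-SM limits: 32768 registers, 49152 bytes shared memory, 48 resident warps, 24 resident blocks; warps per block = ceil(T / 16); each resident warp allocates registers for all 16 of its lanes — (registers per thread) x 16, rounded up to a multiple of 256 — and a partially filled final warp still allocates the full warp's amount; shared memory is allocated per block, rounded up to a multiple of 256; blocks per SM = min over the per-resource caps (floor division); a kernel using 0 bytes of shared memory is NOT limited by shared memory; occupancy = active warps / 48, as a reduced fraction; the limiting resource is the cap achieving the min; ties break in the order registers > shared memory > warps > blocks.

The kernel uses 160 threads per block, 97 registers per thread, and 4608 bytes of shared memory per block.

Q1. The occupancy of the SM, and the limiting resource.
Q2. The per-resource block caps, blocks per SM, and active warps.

Answer: occupancy 5/24, limited by registers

registers: 1 block
shared memory: 10 blocks
warps: 4 blocks
blocks: 24 blocks

Answer: 1 block, 10 active warps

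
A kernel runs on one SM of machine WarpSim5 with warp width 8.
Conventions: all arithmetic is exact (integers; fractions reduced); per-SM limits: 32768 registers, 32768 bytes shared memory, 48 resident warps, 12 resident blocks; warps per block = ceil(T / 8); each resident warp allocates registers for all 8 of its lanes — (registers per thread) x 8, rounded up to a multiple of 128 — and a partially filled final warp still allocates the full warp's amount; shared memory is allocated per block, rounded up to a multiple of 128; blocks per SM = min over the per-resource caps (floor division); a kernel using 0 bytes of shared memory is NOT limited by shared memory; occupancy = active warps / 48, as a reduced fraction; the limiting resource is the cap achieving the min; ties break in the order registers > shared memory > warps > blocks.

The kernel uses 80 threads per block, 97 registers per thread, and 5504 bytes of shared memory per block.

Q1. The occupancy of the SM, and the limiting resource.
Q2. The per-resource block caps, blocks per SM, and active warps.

Answer: occupancy 5/8, limited by registers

registers: 3 blocks
shared memory: 5 blocks
warps: 4 blocks
blocks: 12 blocks

Answer: 3 blocks, 30 active warps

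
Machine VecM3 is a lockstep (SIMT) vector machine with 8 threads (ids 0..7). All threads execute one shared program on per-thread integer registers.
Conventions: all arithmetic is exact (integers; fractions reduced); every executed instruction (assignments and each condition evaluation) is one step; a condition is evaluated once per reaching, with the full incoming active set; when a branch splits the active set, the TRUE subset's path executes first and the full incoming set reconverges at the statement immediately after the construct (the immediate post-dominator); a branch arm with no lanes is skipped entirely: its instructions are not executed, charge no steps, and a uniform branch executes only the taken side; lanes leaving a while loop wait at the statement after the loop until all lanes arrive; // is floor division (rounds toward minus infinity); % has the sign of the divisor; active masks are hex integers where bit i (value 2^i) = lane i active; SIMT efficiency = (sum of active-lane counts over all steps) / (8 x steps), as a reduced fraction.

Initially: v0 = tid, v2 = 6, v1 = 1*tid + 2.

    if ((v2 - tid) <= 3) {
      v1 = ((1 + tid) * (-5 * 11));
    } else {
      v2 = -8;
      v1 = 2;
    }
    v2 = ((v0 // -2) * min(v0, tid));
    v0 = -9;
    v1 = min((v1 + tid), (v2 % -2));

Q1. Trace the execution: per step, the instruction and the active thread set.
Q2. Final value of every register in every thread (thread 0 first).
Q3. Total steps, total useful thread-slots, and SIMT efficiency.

step 0: eval ((v2 - tid) <= 3)       0xff
step 1: v1 <- ((1 + tid) * (-5 * 11)) 0xf8
step 2: v2 <- -8                     0x07
step 3: v1 <- 2                      0x07
step 4: v2 <- ((v0 // -2) * min(v0, tid)) 0xff
step 5: v0 <- -9                     0xff
step 6: v1 <- min((v1 + tid), (v2 % -2)) 0xff

Answer: 7 steps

v0: -9,-9,-9,-9,-9,-9,-9,-9
v2: 0,-1,-2,-6,-8,-15,-18,-28
v1: 0,-1,0,-217,-271,-325,-379,-433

steps = 7; useful = 43; efficiency = 43/56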